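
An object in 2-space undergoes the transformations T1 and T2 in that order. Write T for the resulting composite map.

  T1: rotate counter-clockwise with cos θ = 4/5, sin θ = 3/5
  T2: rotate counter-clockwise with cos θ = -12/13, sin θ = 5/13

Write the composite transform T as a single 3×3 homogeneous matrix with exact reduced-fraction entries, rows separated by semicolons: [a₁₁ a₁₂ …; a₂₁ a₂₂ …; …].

T = [-63/65 16/65 0; -16/65 -63/65 0; 0 0 1]

T1 = [4/5 -3/5 0; 3/5 4/5 0; 0 0 1]
T2·T1 = [-63/65 16/65 0; -16/65 -63/65 0; 0 0 1]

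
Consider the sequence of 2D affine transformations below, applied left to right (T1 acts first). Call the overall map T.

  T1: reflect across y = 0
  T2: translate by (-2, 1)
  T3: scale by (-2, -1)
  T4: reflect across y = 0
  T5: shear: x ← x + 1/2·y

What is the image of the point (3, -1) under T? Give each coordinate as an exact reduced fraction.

T(p) = (-1, 2)

T1 reflect across y = 0: (3, -1) → (3, 1)
T2 translate by (-2, 1): (3, 1) → (1, 2)
T3 scale by (-2, -1): (1, 2) → (-2, -2)
T4 reflect across y = 0: (-2, -2) → (-2, 2)
T5 shear: x ← x + 1/2·y: (-2, 2) → (-1, 2)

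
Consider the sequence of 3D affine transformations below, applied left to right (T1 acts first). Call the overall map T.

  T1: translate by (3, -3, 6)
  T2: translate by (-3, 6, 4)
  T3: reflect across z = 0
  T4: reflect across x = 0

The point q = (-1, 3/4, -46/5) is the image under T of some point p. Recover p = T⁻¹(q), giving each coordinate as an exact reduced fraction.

p = (1, -9/4, -4/5)

T1 = [1 0 0 3; 0 1 0 -3; 0 0 1 6; 0 0 0 1]
T2·T1 = [1 0 0 0; 0 1 0 3; 0 0 1 10; 0 0 0 1]
T3·…·T1 = [1 0 0 0; 0 1 0 3; 0 0 -1 -10; 0 0 0 1]
T4·…·T1 = [-1 0 0 0; 0 1 0 3; 0 0 -1 -10; 0 0 0 1]
det M = 1; M⁻¹ = [-1 0 0 0; 0 1 0 -3; 0 0 -1 -10; 0 0 0 1]
M⁻¹ · (-1, 3/4, -46/5)ᵀ = (1, -9/4, -4/5)ᵀ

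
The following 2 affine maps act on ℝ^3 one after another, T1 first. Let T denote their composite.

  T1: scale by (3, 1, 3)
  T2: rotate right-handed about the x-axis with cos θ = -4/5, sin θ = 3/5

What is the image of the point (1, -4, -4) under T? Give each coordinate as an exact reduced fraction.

T(p) = (3, 52/5, 36/5)

T1 scale by (3, 1, 3): (1, -4, -4) → (3, -4, -12)
T2 rotate right-handed about the x-axis with cos θ = -4/5, sin θ = 3/5: (3, -4, -12) → (3, 52/5, 36/5)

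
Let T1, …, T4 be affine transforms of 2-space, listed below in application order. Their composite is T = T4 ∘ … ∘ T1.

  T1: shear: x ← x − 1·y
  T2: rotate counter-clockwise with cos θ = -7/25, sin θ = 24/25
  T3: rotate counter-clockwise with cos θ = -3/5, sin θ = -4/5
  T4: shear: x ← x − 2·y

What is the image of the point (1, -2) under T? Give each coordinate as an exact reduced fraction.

T1 shear: x ← x − 1·y: (1, -2) → (3, -2)
T2 rotate counter-clockwise with cos θ = -7/25, sin θ = 24/25: (3, -2) → (27/25, 86/25)
T3 rotate counter-clockwise with cos θ = -3/5, sin θ = -4/5: (27/25, 86/25) → (263/125, -366/125)
T4 shear: x ← x − 2·y: (263/125, -366/125) → (199/25, -366/125)

T(p) = (199/25, -366/125)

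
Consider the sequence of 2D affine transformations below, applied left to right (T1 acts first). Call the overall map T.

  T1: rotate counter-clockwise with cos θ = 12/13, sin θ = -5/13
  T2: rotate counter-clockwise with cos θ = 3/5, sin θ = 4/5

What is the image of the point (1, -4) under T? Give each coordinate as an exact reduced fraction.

T(p) = (188/65, -191/65)

T1 rotate counter-clockwise with cos θ = 12/13, sin θ = -5/13: (1, -4) → (-8/13, -53/13)
T2 rotate counter-clockwise with cos θ = 3/5, sin θ = 4/5: (-8/13, -53/13) → (188/65, -191/65)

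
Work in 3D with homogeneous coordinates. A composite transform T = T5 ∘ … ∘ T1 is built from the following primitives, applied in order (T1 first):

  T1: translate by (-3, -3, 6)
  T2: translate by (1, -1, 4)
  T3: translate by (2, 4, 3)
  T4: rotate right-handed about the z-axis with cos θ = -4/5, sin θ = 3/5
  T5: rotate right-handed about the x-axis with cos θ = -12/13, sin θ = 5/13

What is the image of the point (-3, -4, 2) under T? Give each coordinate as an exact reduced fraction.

T1 translate by (-3, -3, 6): (-3, -4, 2) → (-6, -7, 8)
T2 translate by (1, -1, 4): (-6, -7, 8) → (-5, -8, 12)
T3 translate by (2, 4, 3): (-5, -8, 12) → (-3, -4, 15)
T4 rotate right-handed about the z-axis with cos θ = -4/5, sin θ = 3/5: (-3, -4, 15) → (24/5, 7/5, 15)
T5 rotate right-handed about the x-axis with cos θ = -12/13, sin θ = 5/13: (24/5, 7/5, 15) → (24/5, -459/65, -173/13)

T(p) = (24/5, -459/65, -173/13)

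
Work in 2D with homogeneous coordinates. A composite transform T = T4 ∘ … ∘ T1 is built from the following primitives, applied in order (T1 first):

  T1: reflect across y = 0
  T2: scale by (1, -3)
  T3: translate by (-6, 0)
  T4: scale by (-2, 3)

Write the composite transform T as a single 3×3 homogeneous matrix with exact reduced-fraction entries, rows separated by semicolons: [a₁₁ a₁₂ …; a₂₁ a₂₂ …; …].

T = [-2 0 12; 0 9 0; 0 0 1]

T1 = [1 0 0; 0 -1 0; 0 0 1]
T2·T1 = [1 0 0; 0 3 0; 0 0 1]
T3·…·T1 = [1 0 -6; 0 3 0; 0 0 1]
T4·…·T1 = [-2 0 12; 0 9 0; 0 0 1]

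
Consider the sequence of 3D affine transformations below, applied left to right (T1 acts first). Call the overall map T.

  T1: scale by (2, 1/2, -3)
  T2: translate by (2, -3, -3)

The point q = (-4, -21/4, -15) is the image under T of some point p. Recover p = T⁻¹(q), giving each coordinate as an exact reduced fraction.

T1 = [2 0 0 0; 0 1/2 0 0; 0 0 -3 0; 0 0 0 1]
T2·T1 = [2 0 0 2; 0 1/2 0 -3; 0 0 -3 -3; 0 0 0 1]
det M = -3; M⁻¹ = [1/2 0 0 -1; 0 2 0 6; 0 0 -1/3 -1; 0 0 0 1]
M⁻¹ · (-4, -21/4, -15)ᵀ = (-3, -9/2, 4)ᵀ

p = (-3, -9/2, 4)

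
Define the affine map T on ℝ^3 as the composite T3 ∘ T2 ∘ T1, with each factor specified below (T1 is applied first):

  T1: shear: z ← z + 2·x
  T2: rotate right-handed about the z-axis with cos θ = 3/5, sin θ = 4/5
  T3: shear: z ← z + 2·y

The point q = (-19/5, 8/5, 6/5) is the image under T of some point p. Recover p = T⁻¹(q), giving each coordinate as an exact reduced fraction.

T1 = [1 0 0 0; 0 1 0 0; 2 0 1 0; 0 0 0 1]
T2·T1 = [3/5 -4/5 0 0; 4/5 3/5 0 0; 2 0 1 0; 0 0 0 1]
T3·…·T1 = [3/5 -4/5 0 0; 4/5 3/5 0 0; 18/5 6/5 1 0; 0 0 0 1]
det M = 1; M⁻¹ = [3/5 4/5 0 0; -4/5 3/5 0 0; -6/5 -18/5 1 0; 0 0 0 1]
M⁻¹ · (-19/5, 8/5, 6/5)ᵀ = (-1, 4, 0)ᵀ

p = (-1, 4, 0)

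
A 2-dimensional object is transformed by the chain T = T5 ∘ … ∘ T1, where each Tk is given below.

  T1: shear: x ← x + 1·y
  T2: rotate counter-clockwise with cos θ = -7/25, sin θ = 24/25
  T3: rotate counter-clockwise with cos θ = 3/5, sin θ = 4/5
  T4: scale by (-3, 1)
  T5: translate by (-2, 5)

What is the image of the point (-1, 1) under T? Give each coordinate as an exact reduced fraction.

T(p) = (-118/125, 508/125)

T1 shear: x ← x + 1·y: (-1, 1) → (0, 1)
T2 rotate counter-clockwise with cos θ = -7/25, sin θ = 24/25: (0, 1) → (-24/25, -7/25)
T3 rotate counter-clockwise with cos θ = 3/5, sin θ = 4/5: (-24/25, -7/25) → (-44/125, -117/125)
T4 scale by (-3, 1): (-44/125, -117/125) → (132/125, -117/125)
T5 translate by (-2, 5): (132/125, -117/125) → (-118/125, 508/125)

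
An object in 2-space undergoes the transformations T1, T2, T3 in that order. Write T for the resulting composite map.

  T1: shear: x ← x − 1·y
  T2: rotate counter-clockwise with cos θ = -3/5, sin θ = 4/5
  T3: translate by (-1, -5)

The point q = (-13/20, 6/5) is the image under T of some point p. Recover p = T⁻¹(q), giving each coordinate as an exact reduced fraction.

T1 = [1 -1 0; 0 1 0; 0 0 1]
T2·T1 = [-3/5 -1/5 0; 4/5 -7/5 0; 0 0 1]
T3·…·T1 = [-3/5 -1/5 -1; 4/5 -7/5 -5; 0 0 1]
det M = 1; M⁻¹ = [-7/5 1/5 -2/5; -4/5 -3/5 -19/5; 0 0 1]
M⁻¹ · (-13/20, 6/5)ᵀ = (3/4, -4)ᵀ

p = (3/4, -4)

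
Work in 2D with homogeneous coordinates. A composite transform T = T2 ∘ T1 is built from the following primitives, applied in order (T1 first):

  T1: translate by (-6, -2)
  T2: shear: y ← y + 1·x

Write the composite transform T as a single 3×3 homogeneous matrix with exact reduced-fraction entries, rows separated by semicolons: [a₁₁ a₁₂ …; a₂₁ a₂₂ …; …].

T1 = [1 0 -6; 0 1 -2; 0 0 1]
T2·T1 = [1 0 -6; 1 1 -8; 0 0 1]

T = [1 0 -6; 1 1 -8; 0 0 1]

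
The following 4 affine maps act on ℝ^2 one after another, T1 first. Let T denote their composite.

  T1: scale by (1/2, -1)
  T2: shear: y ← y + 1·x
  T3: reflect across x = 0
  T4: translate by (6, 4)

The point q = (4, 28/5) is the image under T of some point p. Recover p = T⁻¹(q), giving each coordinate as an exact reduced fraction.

p = (4, 2/5)

T1 = [1/2 0 0; 0 -1 0; 0 0 1]
T2·T1 = [1/2 0 0; 1/2 -1 0; 0 0 1]
T3·…·T1 = [-1/2 0 0; 1/2 -1 0; 0 0 1]
T4·…·T1 = [-1/2 0 6; 1/2 -1 4; 0 0 1]
det M = 1/2; M⁻¹ = [-2 0 12; -1 -1 10; 0 0 1]
M⁻¹ · (4, 28/5)ᵀ = (4, 2/5)ᵀ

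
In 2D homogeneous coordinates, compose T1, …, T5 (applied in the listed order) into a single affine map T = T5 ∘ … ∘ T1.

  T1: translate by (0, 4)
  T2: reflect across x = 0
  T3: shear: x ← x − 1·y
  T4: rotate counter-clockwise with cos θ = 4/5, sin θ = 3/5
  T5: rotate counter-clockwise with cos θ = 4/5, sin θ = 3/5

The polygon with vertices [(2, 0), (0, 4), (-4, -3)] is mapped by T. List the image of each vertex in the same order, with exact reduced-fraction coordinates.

image vertices: (-138/25, -116/25), (-248/25, -136/25), (-3/25, 79/25)

T1 translate by (0, 4): (2, 0) → (2, 4); (0, 4) → (0, 8); (-4, -3) → (-4, 1)
T2 reflect across x = 0: (2, 4) → (-2, 4); (0, 8) → (0, 8); (-4, 1) → (4, 1)
T3 shear: x ← x − 1·y: (-2, 4) → (-6, 4); (0, 8) → (-8, 8); (4, 1) → (3, 1)
T4 rotate counter-clockwise with cos θ = 4/5, sin θ = 3/5: (-6, 4) → (-36/5, -2/5); (-8, 8) → (-56/5, 8/5); (3, 1) → (9/5, 13/5)
T5 rotate counter-clockwise with cos θ = 4/5, sin θ = 3/5: (-36/5, -2/5) → (-138/25, -116/25); (-56/5, 8/5) → (-248/25, -136/25); (9/5, 13/5) → (-3/25, 79/25)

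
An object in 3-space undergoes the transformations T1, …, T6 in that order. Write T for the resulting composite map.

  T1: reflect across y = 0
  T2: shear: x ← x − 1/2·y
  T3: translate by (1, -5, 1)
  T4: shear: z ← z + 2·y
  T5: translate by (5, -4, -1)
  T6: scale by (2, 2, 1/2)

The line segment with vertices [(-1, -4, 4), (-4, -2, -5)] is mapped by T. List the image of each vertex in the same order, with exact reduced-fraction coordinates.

T1 reflect across y = 0: (-1, -4, 4) → (-1, 4, 4); (-4, -2, -5) → (-4, 2, -5)
T2 shear: x ← x − 1/2·y: (-1, 4, 4) → (-3, 4, 4); (-4, 2, -5) → (-5, 2, -5)
T3 translate by (1, -5, 1): (-3, 4, 4) → (-2, -1, 5); (-5, 2, -5) → (-4, -3, -4)
T4 shear: z ← z + 2·y: (-2, -1, 5) → (-2, -1, 3); (-4, -3, -4) → (-4, -3, -10)
T5 translate by (5, -4, -1): (-2, -1, 3) → (3, -5, 2); (-4, -3, -10) → (1, -7, -11)
T6 scale by (2, 2, 1/2): (3, -5, 2) → (6, -10, 1); (1, -7, -11) → (2, -14, -11/2)

image vertices: (6, -10, 1), (2, -14, -11/2)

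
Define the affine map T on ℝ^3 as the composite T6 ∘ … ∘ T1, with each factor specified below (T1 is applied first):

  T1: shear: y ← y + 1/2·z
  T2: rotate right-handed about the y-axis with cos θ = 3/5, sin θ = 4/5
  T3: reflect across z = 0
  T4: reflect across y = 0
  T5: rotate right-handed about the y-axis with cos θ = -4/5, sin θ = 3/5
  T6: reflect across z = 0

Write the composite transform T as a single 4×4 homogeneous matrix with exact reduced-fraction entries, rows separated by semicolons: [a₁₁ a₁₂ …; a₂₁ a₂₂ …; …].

T = [0 0 -1 0; 0 -1 -1/2 0; 1 0 0 0; 0 0 0 1]

T1 = [1 0 0 0; 0 1 1/2 0; 0 0 1 0; 0 0 0 1]
T2·T1 = [3/5 0 4/5 0; 0 1 1/2 0; -4/5 0 3/5 0; 0 0 0 1]
T3·…·T1 = [3/5 0 4/5 0; 0 1 1/2 0; 4/5 0 -3/5 0; 0 0 0 1]
T4·…·T1 = [3/5 0 4/5 0; 0 -1 -1/2 0; 4/5 0 -3/5 0; 0 0 0 1]
T5·…·T1 = [0 0 -1 0; 0 -1 -1/2 0; -1 0 0 0; 0 0 0 1]
T6·…·T1 = [0 0 -1 0; 0 -1 -1/2 0; 1 0 0 0; 0 0 0 1]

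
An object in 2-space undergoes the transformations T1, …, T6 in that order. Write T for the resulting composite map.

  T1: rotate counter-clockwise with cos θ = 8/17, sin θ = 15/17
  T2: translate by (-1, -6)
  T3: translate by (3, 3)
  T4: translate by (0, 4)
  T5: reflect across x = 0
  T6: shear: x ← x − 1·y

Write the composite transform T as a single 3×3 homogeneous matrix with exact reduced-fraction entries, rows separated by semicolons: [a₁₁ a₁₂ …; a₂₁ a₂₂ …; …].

T1 = [8/17 -15/17 0; 15/17 8/17 0; 0 0 1]
T2·T1 = [8/17 -15/17 -1; 15/17 8/17 -6; 0 0 1]
T3·…·T1 = [8/17 -15/17 2; 15/17 8/17 -3; 0 0 1]
T4·…·T1 = [8/17 -15/17 2; 15/17 8/17 1; 0 0 1]
T5·…·T1 = [-8/17 15/17 -2; 15/17 8/17 1; 0 0 1]
T6·…·T1 = [-23/17 7/17 -3; 15/17 8/17 1; 0 0 1]

T = [-23/17 7/17 -3; 15/17 8/17 1; 0 0 1]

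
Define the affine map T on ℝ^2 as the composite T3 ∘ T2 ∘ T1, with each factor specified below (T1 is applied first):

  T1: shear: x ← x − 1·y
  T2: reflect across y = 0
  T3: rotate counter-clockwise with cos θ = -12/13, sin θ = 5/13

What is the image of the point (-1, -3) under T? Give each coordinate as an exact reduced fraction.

T(p) = (-3, -2)

T1 shear: x ← x − 1·y: (-1, -3) → (2, -3)
T2 reflect across y = 0: (2, -3) → (2, 3)
T3 rotate counter-clockwise with cos θ = -12/13, sin θ = 5/13: (2, 3) → (-3, -2)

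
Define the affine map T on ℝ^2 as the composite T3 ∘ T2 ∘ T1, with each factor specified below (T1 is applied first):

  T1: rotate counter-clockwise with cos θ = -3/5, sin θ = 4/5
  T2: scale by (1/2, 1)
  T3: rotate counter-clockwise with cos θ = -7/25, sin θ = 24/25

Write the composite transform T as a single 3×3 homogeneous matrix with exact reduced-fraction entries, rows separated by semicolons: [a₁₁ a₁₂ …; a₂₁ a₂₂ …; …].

T1 = [-3/5 -4/5 0; 4/5 -3/5 0; 0 0 1]
T2·T1 = [-3/10 -2/5 0; 4/5 -3/5 0; 0 0 1]
T3·…·T1 = [-171/250 86/125 0; -64/125 -27/125 0; 0 0 1]

T = [-171/250 86/125 0; -64/125 -27/125 0; 0 0 1]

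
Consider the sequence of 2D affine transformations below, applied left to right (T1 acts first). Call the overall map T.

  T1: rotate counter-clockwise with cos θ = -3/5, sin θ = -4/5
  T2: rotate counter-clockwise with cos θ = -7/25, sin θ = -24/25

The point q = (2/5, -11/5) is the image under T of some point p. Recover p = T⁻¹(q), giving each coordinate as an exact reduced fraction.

T1 = [-3/5 4/5 0; -4/5 -3/5 0; 0 0 1]
T2·T1 = [-3/5 -4/5 0; 4/5 -3/5 0; 0 0 1]
det M = 1; M⁻¹ = [-3/5 4/5 0; -4/5 -3/5 0; 0 0 1]
M⁻¹ · (2/5, -11/5)ᵀ = (-2, 1)ᵀ

p = (-2, 1)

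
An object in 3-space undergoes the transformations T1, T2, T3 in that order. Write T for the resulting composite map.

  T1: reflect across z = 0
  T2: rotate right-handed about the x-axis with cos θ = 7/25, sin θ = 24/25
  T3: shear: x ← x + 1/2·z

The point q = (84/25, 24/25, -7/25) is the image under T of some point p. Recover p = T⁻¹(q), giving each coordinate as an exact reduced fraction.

T1 = [1 0 0 0; 0 1 0 0; 0 0 -1 0; 0 0 0 1]
T2·T1 = [1 0 0 0; 0 7/25 24/25 0; 0 24/25 -7/25 0; 0 0 0 1]
T3·…·T1 = [1 12/25 -7/50 0; 0 7/25 24/25 0; 0 24/25 -7/25 0; 0 0 0 1]
det M = -1; M⁻¹ = [1 0 -1/2 0; 0 7/25 24/25 0; 0 24/25 -7/25 0; 0 0 0 1]
M⁻¹ · (84/25, 24/25, -7/25)ᵀ = (7/2, 0, 1)ᵀ

p = (7/2, 0, 1)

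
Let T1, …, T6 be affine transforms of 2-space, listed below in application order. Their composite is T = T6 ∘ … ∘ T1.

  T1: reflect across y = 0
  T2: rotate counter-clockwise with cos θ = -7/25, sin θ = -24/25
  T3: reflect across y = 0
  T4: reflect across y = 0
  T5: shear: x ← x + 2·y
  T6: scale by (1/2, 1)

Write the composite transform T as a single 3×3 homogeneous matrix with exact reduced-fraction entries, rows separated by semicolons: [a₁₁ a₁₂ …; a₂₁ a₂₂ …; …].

T = [-11/10 -1/5 0; -24/25 7/25 0; 0 0 1]

T1 = [1 0 0; 0 -1 0; 0 0 1]
T2·T1 = [-7/25 -24/25 0; -24/25 7/25 0; 0 0 1]
T3·…·T1 = [-7/25 -24/25 0; 24/25 -7/25 0; 0 0 1]
T4·…·T1 = [-7/25 -24/25 0; -24/25 7/25 0; 0 0 1]
T5·…·T1 = [-11/5 -2/5 0; -24/25 7/25 0; 0 0 1]
T6·…·T1 = [-11/10 -1/5 0; -24/25 7/25 0; 0 0 1]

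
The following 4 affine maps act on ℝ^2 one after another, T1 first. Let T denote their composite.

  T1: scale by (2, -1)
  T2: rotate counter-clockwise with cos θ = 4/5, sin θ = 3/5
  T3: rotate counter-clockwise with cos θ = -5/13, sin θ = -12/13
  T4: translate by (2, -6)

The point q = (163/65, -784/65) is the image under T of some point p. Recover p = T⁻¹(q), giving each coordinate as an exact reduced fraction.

p = (3, 1)

T1 = [2 0 0; 0 -1 0; 0 0 1]
T2·T1 = [8/5 3/5 0; 6/5 -4/5 0; 0 0 1]
T3·…·T1 = [32/65 -63/65 0; -126/65 -16/65 0; 0 0 1]
T4·…·T1 = [32/65 -63/65 2; -126/65 -16/65 -6; 0 0 1]
det M = -2; M⁻¹ = [8/65 -63/130 -41/13; -63/65 -16/65 6/13; 0 0 1]
M⁻¹ · (163/65, -784/65)ᵀ = (3, 1)ᵀ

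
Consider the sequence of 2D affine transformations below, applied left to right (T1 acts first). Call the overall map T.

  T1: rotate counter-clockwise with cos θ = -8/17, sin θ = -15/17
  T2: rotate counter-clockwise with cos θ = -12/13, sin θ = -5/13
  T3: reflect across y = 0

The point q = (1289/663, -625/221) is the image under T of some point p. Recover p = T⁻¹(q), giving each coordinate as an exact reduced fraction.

p = (3, -5/3)

T1 = [-8/17 15/17 0; -15/17 -8/17 0; 0 0 1]
T2·T1 = [21/221 -220/221 0; 220/221 21/221 0; 0 0 1]
T3·…·T1 = [21/221 -220/221 0; -220/221 -21/221 0; 0 0 1]
det M = -1; M⁻¹ = [21/221 -220/221 0; -220/221 -21/221 0; 0 0 1]
M⁻¹ · (1289/663, -625/221)ᵀ = (3, -5/3)ᵀ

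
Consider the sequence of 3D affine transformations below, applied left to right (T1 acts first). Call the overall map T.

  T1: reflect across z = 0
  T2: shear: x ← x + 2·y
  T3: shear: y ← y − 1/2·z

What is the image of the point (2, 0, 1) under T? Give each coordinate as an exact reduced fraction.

T(p) = (2, 1/2, -1)

T1 reflect across z = 0: (2, 0, 1) → (2, 0, -1)
T2 shear: x ← x + 2·y: (2, 0, -1) → (2, 0, -1)
T3 shear: y ← y − 1/2·z: (2, 0, -1) → (2, 1/2, -1)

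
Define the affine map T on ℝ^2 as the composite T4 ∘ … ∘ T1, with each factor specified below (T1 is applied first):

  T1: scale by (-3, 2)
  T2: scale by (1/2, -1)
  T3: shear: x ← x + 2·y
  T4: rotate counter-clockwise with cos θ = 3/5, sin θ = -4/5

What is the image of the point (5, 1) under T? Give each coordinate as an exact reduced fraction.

T1 scale by (-3, 2): (5, 1) → (-15, 2)
T2 scale by (1/2, -1): (-15, 2) → (-15/2, -2)
T3 shear: x ← x + 2·y: (-15/2, -2) → (-23/2, -2)
T4 rotate counter-clockwise with cos θ = 3/5, sin θ = -4/5: (-23/2, -2) → (-17/2, 8)

T(p) = (-17/2, 8)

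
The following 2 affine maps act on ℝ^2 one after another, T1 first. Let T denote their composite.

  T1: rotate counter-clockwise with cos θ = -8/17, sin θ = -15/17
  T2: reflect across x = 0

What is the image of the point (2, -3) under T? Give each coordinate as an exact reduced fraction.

T1 rotate counter-clockwise with cos θ = -8/17, sin θ = -15/17: (2, -3) → (-61/17, -6/17)
T2 reflect across x = 0: (-61/17, -6/17) → (61/17, -6/17)

T(p) = (61/17, -6/17)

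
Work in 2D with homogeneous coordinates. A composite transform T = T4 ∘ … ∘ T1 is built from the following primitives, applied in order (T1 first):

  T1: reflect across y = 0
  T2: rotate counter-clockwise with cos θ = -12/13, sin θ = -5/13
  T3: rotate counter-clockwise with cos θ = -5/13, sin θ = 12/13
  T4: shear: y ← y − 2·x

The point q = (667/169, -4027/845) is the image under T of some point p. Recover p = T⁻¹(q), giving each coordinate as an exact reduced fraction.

p = (3/5, -5)

T1 = [1 0 0; 0 -1 0; 0 0 1]
T2·T1 = [-12/13 -5/13 0; -5/13 12/13 0; 0 0 1]
T3·…·T1 = [120/169 -119/169 0; -119/169 -120/169 0; 0 0 1]
T4·…·T1 = [120/169 -119/169 0; -359/169 118/169 0; 0 0 1]
det M = -1; M⁻¹ = [-118/169 -119/169 0; -359/169 -120/169 0; 0 0 1]
M⁻¹ · (667/169, -4027/845)ᵀ = (3/5, -5)ᵀ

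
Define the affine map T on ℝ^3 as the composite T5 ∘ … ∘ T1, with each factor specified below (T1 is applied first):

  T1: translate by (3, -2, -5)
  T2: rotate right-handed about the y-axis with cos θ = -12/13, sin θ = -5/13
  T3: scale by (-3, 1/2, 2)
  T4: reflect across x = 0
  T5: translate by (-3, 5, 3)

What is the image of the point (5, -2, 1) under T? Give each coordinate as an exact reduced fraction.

T1 translate by (3, -2, -5): (5, -2, 1) → (8, -4, -4)
T2 rotate right-handed about the y-axis with cos θ = -12/13, sin θ = -5/13: (8, -4, -4) → (-76/13, -4, 88/13)
T3 scale by (-3, 1/2, 2): (-76/13, -4, 88/13) → (228/13, -2, 176/13)
T4 reflect across x = 0: (228/13, -2, 176/13) → (-228/13, -2, 176/13)
T5 translate by (-3, 5, 3): (-228/13, -2, 176/13) → (-267/13, 3, 215/13)

T(p) = (-267/13, 3, 215/13)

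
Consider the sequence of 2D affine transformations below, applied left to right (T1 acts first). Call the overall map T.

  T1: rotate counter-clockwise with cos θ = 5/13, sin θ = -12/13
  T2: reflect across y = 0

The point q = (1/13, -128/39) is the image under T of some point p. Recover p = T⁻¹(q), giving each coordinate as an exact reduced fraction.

T1 = [5/13 12/13 0; -12/13 5/13 0; 0 0 1]
T2·T1 = [5/13 12/13 0; 12/13 -5/13 0; 0 0 1]
det M = -1; M⁻¹ = [5/13 12/13 0; 12/13 -5/13 0; 0 0 1]
M⁻¹ · (1/13, -128/39)ᵀ = (-3, 4/3)ᵀ

p = (-3, 4/3)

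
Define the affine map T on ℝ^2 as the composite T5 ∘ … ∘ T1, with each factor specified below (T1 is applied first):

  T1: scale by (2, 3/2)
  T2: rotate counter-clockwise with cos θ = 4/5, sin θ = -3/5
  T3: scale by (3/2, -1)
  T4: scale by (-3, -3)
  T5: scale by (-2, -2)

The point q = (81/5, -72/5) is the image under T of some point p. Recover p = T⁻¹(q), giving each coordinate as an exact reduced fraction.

p = (0, 2)

T1 = [2 0 0; 0 3/2 0; 0 0 1]
T2·T1 = [8/5 9/10 0; -6/5 6/5 0; 0 0 1]
T3·…·T1 = [12/5 27/20 0; 6/5 -6/5 0; 0 0 1]
T4·…·T1 = [-36/5 -81/20 0; -18/5 18/5 0; 0 0 1]
T5·…·T1 = [72/5 81/10 0; 36/5 -36/5 0; 0 0 1]
det M = -162; M⁻¹ = [2/45 1/20 0; 2/45 -4/45 0; 0 0 1]
M⁻¹ · (81/5, -72/5)ᵀ = (0, 2)ᵀ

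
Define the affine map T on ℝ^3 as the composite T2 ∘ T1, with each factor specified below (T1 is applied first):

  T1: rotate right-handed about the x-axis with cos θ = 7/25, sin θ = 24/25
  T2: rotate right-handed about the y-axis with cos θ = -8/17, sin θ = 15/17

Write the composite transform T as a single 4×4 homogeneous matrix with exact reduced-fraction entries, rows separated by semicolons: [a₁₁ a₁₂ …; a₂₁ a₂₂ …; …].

T1 = [1 0 0 0; 0 7/25 -24/25 0; 0 24/25 7/25 0; 0 0 0 1]
T2·T1 = [-8/17 72/85 21/85 0; 0 7/25 -24/25 0; -15/17 -192/425 -56/425 0; 0 0 0 1]

T = [-8/17 72/85 21/85 0; 0 7/25 -24/25 0; -15/17 -192/425 -56/425 0; 0 0 0 1]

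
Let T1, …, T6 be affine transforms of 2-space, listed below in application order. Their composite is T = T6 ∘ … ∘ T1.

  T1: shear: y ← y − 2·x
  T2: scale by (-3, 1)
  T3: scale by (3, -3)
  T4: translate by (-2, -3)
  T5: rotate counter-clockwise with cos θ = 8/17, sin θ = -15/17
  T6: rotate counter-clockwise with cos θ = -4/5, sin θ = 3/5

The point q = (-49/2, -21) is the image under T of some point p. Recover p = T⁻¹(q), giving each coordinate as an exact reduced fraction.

p = (5/2, -3)

T1 = [1 0 0; -2 1 0; 0 0 1]
T2·T1 = [-3 0 0; -2 1 0; 0 0 1]
T3·…·T1 = [-9 0 0; 6 -3 0; 0 0 1]
T4·…·T1 = [-9 0 -2; 6 -3 -3; 0 0 1]
T5·…·T1 = [18/17 -45/17 -61/17; 183/17 -24/17 6/17; 0 0 1]
T6·…·T1 = [-621/85 252/85 226/85; -678/85 -39/85 -207/85; 0 0 1]
det M = 27; M⁻¹ = [-13/765 -28/255 -2/9; 226/765 -23/85 -13/9; 0 0 1]
M⁻¹ · (-49/2, -21)ᵀ = (5/2, -3)ᵀ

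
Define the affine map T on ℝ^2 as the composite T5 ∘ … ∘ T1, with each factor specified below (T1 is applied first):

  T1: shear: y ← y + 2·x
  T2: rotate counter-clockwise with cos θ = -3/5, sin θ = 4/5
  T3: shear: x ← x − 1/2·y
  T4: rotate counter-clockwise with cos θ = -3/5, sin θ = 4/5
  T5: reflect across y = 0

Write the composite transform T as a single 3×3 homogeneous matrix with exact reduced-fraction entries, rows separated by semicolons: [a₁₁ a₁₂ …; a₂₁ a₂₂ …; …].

T1 = [1 0 0; 2 1 0; 0 0 1]
T2·T1 = [-11/5 -4/5 0; -2/5 -3/5 0; 0 0 1]
T3·…·T1 = [-2 -1/2 0; -2/5 -3/5 0; 0 0 1]
T4·…·T1 = [38/25 39/50 0; -34/25 -1/25 0; 0 0 1]
T5·…·T1 = [38/25 39/50 0; 34/25 1/25 0; 0 0 1]

T = [38/25 39/50 0; 34/25 1/25 0; 0 0 1]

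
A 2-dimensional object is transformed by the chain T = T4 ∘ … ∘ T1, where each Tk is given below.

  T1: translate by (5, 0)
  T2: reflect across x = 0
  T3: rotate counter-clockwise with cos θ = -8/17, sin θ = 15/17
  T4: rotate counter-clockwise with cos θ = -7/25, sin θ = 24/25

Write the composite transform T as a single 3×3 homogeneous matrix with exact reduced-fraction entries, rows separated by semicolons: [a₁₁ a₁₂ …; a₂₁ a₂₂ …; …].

T = [304/425 297/425 304/85; 297/425 -304/425 297/85; 0 0 1]

T1 = [1 0 5; 0 1 0; 0 0 1]
T2·T1 = [-1 0 -5; 0 1 0; 0 0 1]
T3·…·T1 = [8/17 -15/17 40/17; -15/17 -8/17 -75/17; 0 0 1]
T4·…·T1 = [304/425 297/425 304/85; 297/425 -304/425 297/85; 0 0 1]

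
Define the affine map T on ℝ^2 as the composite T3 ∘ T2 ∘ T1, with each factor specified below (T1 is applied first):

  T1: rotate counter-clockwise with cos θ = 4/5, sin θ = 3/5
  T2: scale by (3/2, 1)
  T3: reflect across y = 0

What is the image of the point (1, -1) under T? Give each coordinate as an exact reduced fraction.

T1 rotate counter-clockwise with cos θ = 4/5, sin θ = 3/5: (1, -1) → (7/5, -1/5)
T2 scale by (3/2, 1): (7/5, -1/5) → (21/10, -1/5)
T3 reflect across y = 0: (21/10, -1/5) → (21/10, 1/5)

T(p) = (21/10, 1/5)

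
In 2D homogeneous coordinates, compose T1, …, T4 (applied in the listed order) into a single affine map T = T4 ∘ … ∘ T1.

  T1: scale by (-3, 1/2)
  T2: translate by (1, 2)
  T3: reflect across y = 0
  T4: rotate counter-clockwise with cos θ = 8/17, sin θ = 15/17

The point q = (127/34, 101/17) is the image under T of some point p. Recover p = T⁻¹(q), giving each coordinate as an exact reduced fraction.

T1 = [-3 0 0; 0 1/2 0; 0 0 1]
T2·T1 = [-3 0 1; 0 1/2 2; 0 0 1]
T3·…·T1 = [-3 0 1; 0 -1/2 -2; 0 0 1]
T4·…·T1 = [-24/17 15/34 38/17; -45/17 -4/17 -1/17; 0 0 1]
det M = 3/2; M⁻¹ = [-8/51 -5/17 1/3; 30/17 -16/17 -4; 0 0 1]
M⁻¹ · (127/34, 101/17)ᵀ = (-2, -3)ᵀ

p = (-2, -3)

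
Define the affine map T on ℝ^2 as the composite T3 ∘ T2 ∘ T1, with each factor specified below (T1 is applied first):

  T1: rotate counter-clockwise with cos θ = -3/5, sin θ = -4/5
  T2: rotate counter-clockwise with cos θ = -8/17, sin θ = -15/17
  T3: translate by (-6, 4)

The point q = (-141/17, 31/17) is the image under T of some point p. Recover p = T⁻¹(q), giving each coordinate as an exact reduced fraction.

p = (-1, 3)

T1 = [-3/5 4/5 0; -4/5 -3/5 0; 0 0 1]
T2·T1 = [-36/85 -77/85 0; 77/85 -36/85 0; 0 0 1]
T3·…·T1 = [-36/85 -77/85 -6; 77/85 -36/85 4; 0 0 1]
det M = 1; M⁻¹ = [-36/85 77/85 -524/85; -77/85 -36/85 -318/85; 0 0 1]
M⁻¹ · (-141/17, 31/17)ᵀ = (-1, 3)ᵀ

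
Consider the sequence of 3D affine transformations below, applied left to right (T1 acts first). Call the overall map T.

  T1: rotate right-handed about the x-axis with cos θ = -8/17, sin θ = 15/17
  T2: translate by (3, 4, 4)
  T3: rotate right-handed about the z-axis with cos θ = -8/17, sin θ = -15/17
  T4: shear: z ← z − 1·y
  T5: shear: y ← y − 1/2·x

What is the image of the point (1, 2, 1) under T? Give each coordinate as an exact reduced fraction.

T1 rotate right-handed about the x-axis with cos θ = -8/17, sin θ = 15/17: (1, 2, 1) → (1, -31/17, 22/17)
T2 translate by (3, 4, 4): (1, -31/17, 22/17) → (4, 37/17, 90/17)
T3 rotate right-handed about the z-axis with cos θ = -8/17, sin θ = -15/17: (4, 37/17, 90/17) → (11/289, -1316/289, 90/17)
T4 shear: z ← z − 1·y: (11/289, -1316/289, 90/17) → (11/289, -1316/289, 2846/289)
T5 shear: y ← y − 1/2·x: (11/289, -1316/289, 2846/289) → (11/289, -2643/578, 2846/289)

T(p) = (11/289, -2643/578, 2846/289)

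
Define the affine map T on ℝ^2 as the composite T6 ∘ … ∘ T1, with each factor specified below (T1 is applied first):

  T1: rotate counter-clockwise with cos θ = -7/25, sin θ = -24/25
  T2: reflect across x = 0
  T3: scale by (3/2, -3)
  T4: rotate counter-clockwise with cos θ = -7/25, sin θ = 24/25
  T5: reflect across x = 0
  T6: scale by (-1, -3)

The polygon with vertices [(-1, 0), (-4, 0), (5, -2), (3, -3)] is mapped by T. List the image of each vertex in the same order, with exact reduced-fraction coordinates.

T1 rotate counter-clockwise with cos θ = -7/25, sin θ = -24/25: (-1, 0) → (7/25, 24/25); (-4, 0) → (28/25, 96/25); (5, -2) → (-83/25, -106/25); (3, -3) → (-93/25, -51/25)
T2 reflect across x = 0: (7/25, 24/25) → (-7/25, 24/25); (28/25, 96/25) → (-28/25, 96/25); (-83/25, -106/25) → (83/25, -106/25); (-93/25, -51/25) → (93/25, -51/25)
T3 scale by (3/2, -3): (-7/25, 24/25) → (-21/50, -72/25); (-28/25, 96/25) → (-42/25, -288/25); (83/25, -106/25) → (249/50, 318/25); (93/25, -51/25) → (279/50, 153/25)
T4 rotate counter-clockwise with cos θ = -7/25, sin θ = 24/25: (-21/50, -72/25) → (3603/1250, 252/625); (-42/25, -288/25) → (7206/625, 1008/625); (249/50, 318/25) → (-17007/1250, 762/625); (279/50, 153/25) → (-9297/1250, 2277/625)
T5 reflect across x = 0: (3603/1250, 252/625) → (-3603/1250, 252/625); (7206/625, 1008/625) → (-7206/625, 1008/625); (-17007/1250, 762/625) → (17007/1250, 762/625); (-9297/1250, 2277/625) → (9297/1250, 2277/625)
T6 scale by (-1, -3): (-3603/1250, 252/625) → (3603/1250, -756/625); (-7206/625, 1008/625) → (7206/625, -3024/625); (17007/1250, 762/625) → (-17007/1250, -2286/625); (9297/1250, 2277/625) → (-9297/1250, -6831/625)

image vertices: (3603/1250, -756/625), (7206/625, -3024/625), (-17007/1250, -2286/625), (-9297/1250, -6831/625)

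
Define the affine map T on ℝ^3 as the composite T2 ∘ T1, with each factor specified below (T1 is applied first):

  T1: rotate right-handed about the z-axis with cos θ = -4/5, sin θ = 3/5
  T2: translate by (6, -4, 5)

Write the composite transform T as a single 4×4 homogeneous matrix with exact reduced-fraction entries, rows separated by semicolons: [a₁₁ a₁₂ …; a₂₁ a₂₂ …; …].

T = [-4/5 -3/5 0 6; 3/5 -4/5 0 -4; 0 0 1 5; 0 0 0 1]

T1 = [-4/5 -3/5 0 0; 3/5 -4/5 0 0; 0 0 1 0; 0 0 0 1]
T2·T1 = [-4/5 -3/5 0 6; 3/5 -4/5 0 -4; 0 0 1 5; 0 0 0 1]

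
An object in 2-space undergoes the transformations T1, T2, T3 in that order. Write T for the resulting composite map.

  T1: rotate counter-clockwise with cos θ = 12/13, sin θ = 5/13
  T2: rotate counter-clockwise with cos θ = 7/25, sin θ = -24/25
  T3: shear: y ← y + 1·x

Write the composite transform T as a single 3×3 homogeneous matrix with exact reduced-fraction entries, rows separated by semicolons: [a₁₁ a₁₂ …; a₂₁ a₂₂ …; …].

T1 = [12/13 -5/13 0; 5/13 12/13 0; 0 0 1]
T2·T1 = [204/325 253/325 0; -253/325 204/325 0; 0 0 1]
T3·…·T1 = [204/325 253/325 0; -49/325 457/325 0; 0 0 1]

T = [204/325 253/325 0; -49/325 457/325 0; 0 0 1]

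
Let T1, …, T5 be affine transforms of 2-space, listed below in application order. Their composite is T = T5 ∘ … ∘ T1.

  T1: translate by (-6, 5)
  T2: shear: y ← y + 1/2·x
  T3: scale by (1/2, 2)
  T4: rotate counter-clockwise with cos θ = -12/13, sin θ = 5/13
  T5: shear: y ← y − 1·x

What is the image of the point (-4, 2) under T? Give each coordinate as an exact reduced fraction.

T(p) = (40/13, -113/13)

T1 translate by (-6, 5): (-4, 2) → (-10, 7)
T2 shear: y ← y + 1/2·x: (-10, 7) → (-10, 2)
T3 scale by (1/2, 2): (-10, 2) → (-5, 4)
T4 rotate counter-clockwise with cos θ = -12/13, sin θ = 5/13: (-5, 4) → (40/13, -73/13)
T5 shear: y ← y − 1·x: (40/13, -73/13) → (40/13, -113/13)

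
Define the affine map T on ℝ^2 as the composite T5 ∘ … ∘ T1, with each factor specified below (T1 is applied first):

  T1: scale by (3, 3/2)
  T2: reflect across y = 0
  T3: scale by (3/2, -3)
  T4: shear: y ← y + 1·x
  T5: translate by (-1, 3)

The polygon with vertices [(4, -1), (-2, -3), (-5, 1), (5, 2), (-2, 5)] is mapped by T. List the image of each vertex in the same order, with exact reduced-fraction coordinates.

image vertices: (17, 33/2), (-10, -39/2), (-47/2, -15), (43/2, 69/2), (-10, 33/2)

T1 scale by (3, 3/2): (4, -1) → (12, -3/2); (-2, -3) → (-6, -9/2); (-5, 1) → (-15, 3/2); (5, 2) → (15, 3); (-2, 5) → (-6, 15/2)
T2 reflect across y = 0: (12, -3/2) → (12, 3/2); (-6, -9/2) → (-6, 9/2); (-15, 3/2) → (-15, -3/2); (15, 3) → (15, -3); (-6, 15/2) → (-6, -15/2)
T3 scale by (3/2, -3): (12, 3/2) → (18, -9/2); (-6, 9/2) → (-9, -27/2); (-15, -3/2) → (-45/2, 9/2); (15, -3) → (45/2, 9); (-6, -15/2) → (-9, 45/2)
T4 shear: y ← y + 1·x: (18, -9/2) → (18, 27/2); (-9, -27/2) → (-9, -45/2); (-45/2, 9/2) → (-45/2, -18); (45/2, 9) → (45/2, 63/2); (-9, 45/2) → (-9, 27/2)
T5 translate by (-1, 3): (18, 27/2) → (17, 33/2); (-9, -45/2) → (-10, -39/2); (-45/2, -18) → (-47/2, -15); (45/2, 63/2) → (43/2, 69/2); (-9, 27/2) → (-10, 33/2)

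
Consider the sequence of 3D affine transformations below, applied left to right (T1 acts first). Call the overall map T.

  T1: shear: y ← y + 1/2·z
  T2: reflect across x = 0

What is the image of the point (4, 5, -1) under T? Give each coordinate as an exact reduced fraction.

T(p) = (-4, 9/2, -1)

T1 shear: y ← y + 1/2·z: (4, 5, -1) → (4, 9/2, -1)
T2 reflect across x = 0: (4, 9/2, -1) → (-4, 9/2, -1)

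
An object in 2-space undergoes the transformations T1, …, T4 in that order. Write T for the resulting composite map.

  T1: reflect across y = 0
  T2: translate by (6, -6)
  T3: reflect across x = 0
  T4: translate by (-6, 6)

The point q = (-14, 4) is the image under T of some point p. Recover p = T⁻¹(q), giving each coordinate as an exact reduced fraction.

T1 = [1 0 0; 0 -1 0; 0 0 1]
T2·T1 = [1 0 6; 0 -1 -6; 0 0 1]
T3·…·T1 = [-1 0 -6; 0 -1 -6; 0 0 1]
T4·…·T1 = [-1 0 -12; 0 -1 0; 0 0 1]
det M = 1; M⁻¹ = [-1 0 -12; 0 -1 0; 0 0 1]
M⁻¹ · (-14, 4)ᵀ = (2, -4)ᵀ

p = (2, -4)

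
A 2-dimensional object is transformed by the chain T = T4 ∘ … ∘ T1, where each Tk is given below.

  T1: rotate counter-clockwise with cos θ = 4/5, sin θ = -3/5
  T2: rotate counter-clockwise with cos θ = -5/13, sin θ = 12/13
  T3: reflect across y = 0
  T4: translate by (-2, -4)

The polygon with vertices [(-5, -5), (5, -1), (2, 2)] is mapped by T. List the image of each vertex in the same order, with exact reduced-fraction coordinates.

T1 rotate counter-clockwise with cos θ = 4/5, sin θ = -3/5: (-5, -5) → (-7, -1); (5, -1) → (17/5, -19/5); (2, 2) → (14/5, 2/5)
T2 rotate counter-clockwise with cos θ = -5/13, sin θ = 12/13: (-7, -1) → (47/13, -79/13); (17/5, -19/5) → (11/5, 23/5); (14/5, 2/5) → (-94/65, 158/65)
T3 reflect across y = 0: (47/13, -79/13) → (47/13, 79/13); (11/5, 23/5) → (11/5, -23/5); (-94/65, 158/65) → (-94/65, -158/65)
T4 translate by (-2, -4): (47/13, 79/13) → (21/13, 27/13); (11/5, -23/5) → (1/5, -43/5); (-94/65, -158/65) → (-224/65, -418/65)

image vertices: (21/13, 27/13), (1/5, -43/5), (-224/65, -418/65)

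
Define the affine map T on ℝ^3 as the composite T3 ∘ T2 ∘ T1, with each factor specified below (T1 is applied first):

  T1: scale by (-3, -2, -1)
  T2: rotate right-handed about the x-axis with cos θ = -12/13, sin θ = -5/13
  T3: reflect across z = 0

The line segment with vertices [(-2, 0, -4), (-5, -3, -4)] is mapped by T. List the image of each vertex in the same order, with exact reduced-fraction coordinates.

image vertices: (6, 20/13, 48/13), (15, -4, 6)

T1 scale by (-3, -2, -1): (-2, 0, -4) → (6, 0, 4); (-5, -3, -4) → (15, 6, 4)
T2 rotate right-handed about the x-axis with cos θ = -12/13, sin θ = -5/13: (6, 0, 4) → (6, 20/13, -48/13); (15, 6, 4) → (15, -4, -6)
T3 reflect across z = 0: (6, 20/13, -48/13) → (6, 20/13, 48/13); (15, -4, -6) → (15, -4, 6)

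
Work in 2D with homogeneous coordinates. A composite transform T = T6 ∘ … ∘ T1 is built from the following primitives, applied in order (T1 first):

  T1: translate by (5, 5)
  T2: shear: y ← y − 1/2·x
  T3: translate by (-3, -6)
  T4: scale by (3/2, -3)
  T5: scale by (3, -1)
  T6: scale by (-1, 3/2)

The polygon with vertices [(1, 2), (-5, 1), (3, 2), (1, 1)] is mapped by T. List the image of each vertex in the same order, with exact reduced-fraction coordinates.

T1 translate by (5, 5): (1, 2) → (6, 7); (-5, 1) → (0, 6); (3, 2) → (8, 7); (1, 1) → (6, 6)
T2 shear: y ← y − 1/2·x: (6, 7) → (6, 4); (0, 6) → (0, 6); (8, 7) → (8, 3); (6, 6) → (6, 3)
T3 translate by (-3, -6): (6, 4) → (3, -2); (0, 6) → (-3, 0); (8, 3) → (5, -3); (6, 3) → (3, -3)
T4 scale by (3/2, -3): (3, -2) → (9/2, 6); (-3, 0) → (-9/2, 0); (5, -3) → (15/2, 9); (3, -3) → (9/2, 9)
T5 scale by (3, -1): (9/2, 6) → (27/2, -6); (-9/2, 0) → (-27/2, 0); (15/2, 9) → (45/2, -9); (9/2, 9) → (27/2, -9)
T6 scale by (-1, 3/2): (27/2, -6) → (-27/2, -9); (-27/2, 0) → (27/2, 0); (45/2, -9) → (-45/2, -27/2); (27/2, -9) → (-27/2, -27/2)

image vertices: (-27/2, -9), (27/2, 0), (-45/2, -27/2), (-27/2, -27/2)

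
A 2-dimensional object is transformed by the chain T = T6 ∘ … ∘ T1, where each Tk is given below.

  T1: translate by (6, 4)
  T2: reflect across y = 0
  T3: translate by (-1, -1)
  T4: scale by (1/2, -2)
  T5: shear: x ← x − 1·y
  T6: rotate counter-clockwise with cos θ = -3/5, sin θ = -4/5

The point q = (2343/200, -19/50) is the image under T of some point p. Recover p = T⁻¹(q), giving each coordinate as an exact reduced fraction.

T1 = [1 0 6; 0 1 4; 0 0 1]
T2·T1 = [1 0 6; 0 -1 -4; 0 0 1]
T3·…·T1 = [1 0 5; 0 -1 -5; 0 0 1]
T4·…·T1 = [1/2 0 5/2; 0 2 10; 0 0 1]
T5·…·T1 = [1/2 -2 -15/2; 0 2 10; 0 0 1]
T6·…·T1 = [-3/10 14/5 25/2; -2/5 2/5 0; 0 0 1]
det M = 1; M⁻¹ = [2/5 -14/5 -5; 2/5 -3/10 -5; 0 0 1]
M⁻¹ · (2343/200, -19/50)ᵀ = (3/4, -1/5)ᵀ

p = (3/4, -1/5)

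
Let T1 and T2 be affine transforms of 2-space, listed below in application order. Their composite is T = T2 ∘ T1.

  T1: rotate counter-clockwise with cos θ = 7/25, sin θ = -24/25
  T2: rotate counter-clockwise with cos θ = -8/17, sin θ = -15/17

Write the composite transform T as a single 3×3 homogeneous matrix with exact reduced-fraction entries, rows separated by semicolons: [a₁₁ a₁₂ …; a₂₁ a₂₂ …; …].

T1 = [7/25 24/25 0; -24/25 7/25 0; 0 0 1]
T2·T1 = [-416/425 -87/425 0; 87/425 -416/425 0; 0 0 1]

T = [-416/425 -87/425 0; 87/425 -416/425 0; 0 0 1]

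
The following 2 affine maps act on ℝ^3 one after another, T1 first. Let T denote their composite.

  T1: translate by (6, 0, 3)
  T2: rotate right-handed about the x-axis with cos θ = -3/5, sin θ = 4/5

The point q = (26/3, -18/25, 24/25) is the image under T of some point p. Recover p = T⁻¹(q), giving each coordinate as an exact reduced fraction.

T1 = [1 0 0 6; 0 1 0 0; 0 0 1 3; 0 0 0 1]
T2·T1 = [1 0 0 6; 0 -3/5 -4/5 -12/5; 0 4/5 -3/5 -9/5; 0 0 0 1]
det M = 1; M⁻¹ = [1 0 0 -6; 0 -3/5 4/5 0; 0 -4/5 -3/5 -3; 0 0 0 1]
M⁻¹ · (26/3, -18/25, 24/25)ᵀ = (8/3, 6/5, -3)ᵀ

p = (8/3, 6/5, -3)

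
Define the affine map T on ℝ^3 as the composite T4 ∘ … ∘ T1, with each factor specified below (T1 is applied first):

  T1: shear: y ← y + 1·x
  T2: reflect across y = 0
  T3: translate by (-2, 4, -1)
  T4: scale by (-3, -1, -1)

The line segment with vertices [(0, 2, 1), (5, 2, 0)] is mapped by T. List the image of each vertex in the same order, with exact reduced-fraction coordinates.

image vertices: (6, -2, 0), (-9, 3, 1)

T1 shear: y ← y + 1·x: (0, 2, 1) → (0, 2, 1); (5, 2, 0) → (5, 7, 0)
T2 reflect across y = 0: (0, 2, 1) → (0, -2, 1); (5, 7, 0) → (5, -7, 0)
T3 translate by (-2, 4, -1): (0, -2, 1) → (-2, 2, 0); (5, -7, 0) → (3, -3, -1)
T4 scale by (-3, -1, -1): (-2, 2, 0) → (6, -2, 0); (3, -3, -1) → (-9, 3, 1)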